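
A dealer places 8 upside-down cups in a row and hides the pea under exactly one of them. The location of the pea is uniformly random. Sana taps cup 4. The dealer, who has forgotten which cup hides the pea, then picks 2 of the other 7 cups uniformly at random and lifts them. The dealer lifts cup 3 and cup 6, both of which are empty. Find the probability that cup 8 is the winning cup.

1/6

Because the dealer chose which cups to lift without knowing where the pea is, the choice is independent of the prize location. Learning that none of the 2 opened cups holds the pea simply rules out those 2 locations and leaves the remaining 6 cups still equally likely by symmetry.
So P(the pea under cup 8) = 1/6.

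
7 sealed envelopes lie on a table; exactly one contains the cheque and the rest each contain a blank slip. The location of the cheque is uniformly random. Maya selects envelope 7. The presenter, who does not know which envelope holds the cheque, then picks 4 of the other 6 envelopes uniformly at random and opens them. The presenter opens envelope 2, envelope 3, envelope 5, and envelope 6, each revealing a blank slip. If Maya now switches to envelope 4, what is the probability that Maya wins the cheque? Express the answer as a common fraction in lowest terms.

Condition on the true location of the cheque.
If it is in any of envelopes 1, 4, and 7 (prior 1/7 each): the presenter picks exactly this set with probability 1/15 regardless, and none is the prize; weight (1/7)·(1/15) = 1/105 each.
If it is in any of envelopes 2, 3, 5, and 6 (prior 1/7 each): that envelope was opened and seen not to hold the prize — ruled out; weight (1/7)·0 = 0 each.
The weights sum to 1/35.
So P(the cheque in envelope 4 | the presenter opened envelope 2, envelope 3, envelope 5, and envelope 6) = (1/105) / (1/35) = 1/3.

1/3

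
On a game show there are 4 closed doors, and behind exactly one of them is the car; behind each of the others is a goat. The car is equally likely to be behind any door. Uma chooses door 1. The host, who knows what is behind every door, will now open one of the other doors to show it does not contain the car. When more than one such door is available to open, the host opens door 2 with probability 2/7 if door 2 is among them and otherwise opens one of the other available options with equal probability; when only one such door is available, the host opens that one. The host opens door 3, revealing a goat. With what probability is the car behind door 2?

Consider each possible location of the car in turn.
If it is behind door 1 (prior 1/4): door 2 is available but not opened; door 3 gets probability (1 − 2/7)/2 = 5/14; weight (1/4)·(5/14) = 5/56.
If it is behind door 2 (prior 1/4): door 2 holds the prize so is unavailable; the host chooses uniformly among the 2 others, probability 1/2; weight (1/4)·(1/2) = 1/8.
If it is behind door 3 (prior 1/4): the host opened door 3, so this case is ruled out; weight (1/4)·0 = 0.
If it is behind door 4 (prior 1/4): door 2 is available but not opened, probability 5/7; weight (1/4)·(5/7) = 5/28.
The weights sum to 11/28.
So P(the car behind door 2 | the host opened door 3) = (1/8) / (11/28) = 7/22.

7/22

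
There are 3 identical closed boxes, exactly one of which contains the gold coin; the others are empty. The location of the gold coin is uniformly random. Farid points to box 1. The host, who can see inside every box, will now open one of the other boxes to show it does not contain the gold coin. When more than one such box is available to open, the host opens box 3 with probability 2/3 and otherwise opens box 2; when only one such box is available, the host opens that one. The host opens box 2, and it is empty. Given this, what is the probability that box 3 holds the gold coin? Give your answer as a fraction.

3/4

Condition on the true location of the gold coin.
If it is in box 1 (prior 1/3): box 3 is available but not opened, probability 1/3; weight (1/3)·(1/3) = 1/9.
If it is in box 2 (prior 1/3): the host opened box 2, so this case is ruled out; weight (1/3)·0 = 0.
If it is in box 3 (prior 1/3): only box 2 is available, probability 1; weight (1/3)·1 = 1/3.
The weights sum to 4/9.
So P(the gold coin in box 3 | the host opened box 2) = (1/3) / (4/9) = 3/4.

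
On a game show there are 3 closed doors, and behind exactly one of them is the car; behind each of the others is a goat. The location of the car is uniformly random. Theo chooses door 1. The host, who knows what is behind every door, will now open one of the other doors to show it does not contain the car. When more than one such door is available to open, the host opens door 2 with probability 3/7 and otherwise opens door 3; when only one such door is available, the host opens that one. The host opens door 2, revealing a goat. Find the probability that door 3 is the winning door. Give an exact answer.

Consider each possible location of the car in turn.
If it is behind door 1 (prior 1/3): door 2 is available, opened with probability 3/7; weight (1/3)·(3/7) = 1/7.
If it is behind door 2 (prior 1/3): the host opened door 2, so this case is ruled out; weight (1/3)·0 = 0.
If it is behind door 3 (prior 1/3): only door 2 is available, probability 1; weight (1/3)·1 = 1/3.
The weights sum to 10/21.
So P(the car behind door 3 | the host opened door 2) = (1/3) / (10/21) = 7/10.

7/10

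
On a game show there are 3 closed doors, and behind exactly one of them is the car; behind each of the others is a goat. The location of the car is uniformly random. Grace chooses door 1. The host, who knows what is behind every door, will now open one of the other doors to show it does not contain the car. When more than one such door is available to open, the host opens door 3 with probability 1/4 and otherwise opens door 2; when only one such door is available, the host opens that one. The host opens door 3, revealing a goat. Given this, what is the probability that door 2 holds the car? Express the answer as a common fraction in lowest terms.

Apply Bayes' rule, conditioning on where the car actually is.
If it is behind door 1 (prior 1/3): door 3 is available, opened with probability 1/4; weight (1/3)·(1/4) = 1/12.
If it is behind door 2 (prior 1/3): only door 3 is available, probability 1; weight (1/3)·1 = 1/3.
If it is behind door 3 (prior 1/3): the host opened door 3, so this case is ruled out; weight (1/3)·0 = 0.
The weights sum to 5/12.
So P(the car behind door 2 | the host opened door 3) = (1/3) / (5/12) = 4/5.

4/5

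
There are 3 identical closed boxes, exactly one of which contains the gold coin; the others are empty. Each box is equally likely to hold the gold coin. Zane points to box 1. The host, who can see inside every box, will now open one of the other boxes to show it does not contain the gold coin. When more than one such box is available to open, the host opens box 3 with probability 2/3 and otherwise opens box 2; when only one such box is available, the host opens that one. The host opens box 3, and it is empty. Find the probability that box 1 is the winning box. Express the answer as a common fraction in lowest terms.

2/5

Condition on the true location of the gold coin.
If it is in box 1 (prior 1/3): box 3 is available, opened with probability 2/3; weight (1/3)·(2/3) = 2/9.
If it is in box 2 (prior 1/3): only box 3 is available, probability 1; weight (1/3)·1 = 1/3.
If it is in box 3 (prior 1/3): the host opened box 3, so this case is ruled out; weight (1/3)·0 = 0.
The weights sum to 5/9.
So P(the gold coin in box 1 | the host opened box 3) = (2/9) / (5/9) = 2/5.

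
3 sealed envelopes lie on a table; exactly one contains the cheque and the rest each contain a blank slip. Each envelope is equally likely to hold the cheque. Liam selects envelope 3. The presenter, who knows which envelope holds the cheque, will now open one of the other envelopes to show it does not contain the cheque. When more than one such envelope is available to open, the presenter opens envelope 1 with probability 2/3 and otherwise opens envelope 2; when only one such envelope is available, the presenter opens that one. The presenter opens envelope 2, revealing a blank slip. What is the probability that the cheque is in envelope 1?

3/4

Apply Bayes' rule, conditioning on where the cheque actually is.
If it is in envelope 1 (prior 1/3): only envelope 2 is available, probability 1; weight (1/3)·1 = 1/3.
If it is in envelope 2 (prior 1/3): the presenter opened envelope 2, so this case is ruled out; weight (1/3)·0 = 0.
If it is in envelope 3 (prior 1/3): envelope 1 is available but not opened, probability 1/3; weight (1/3)·(1/3) = 1/9.
The weights sum to 4/9.
So P(the cheque in envelope 1 | the presenter opened envelope 2) = (1/3) / (4/9) = 3/4.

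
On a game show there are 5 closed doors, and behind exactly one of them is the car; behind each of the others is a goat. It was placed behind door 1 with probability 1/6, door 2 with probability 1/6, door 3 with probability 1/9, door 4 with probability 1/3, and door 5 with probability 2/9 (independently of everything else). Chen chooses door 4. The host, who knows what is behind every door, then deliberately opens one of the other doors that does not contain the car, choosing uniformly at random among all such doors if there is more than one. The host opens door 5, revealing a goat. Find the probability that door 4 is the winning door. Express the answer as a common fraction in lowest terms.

9/25

Apply Bayes' rule, conditioning on where the car actually is.
If it is behind either of doors 1 and 2 (prior 1/6 each): the host has 3 equally likely choices, so probability 1/3; weight (1/6)·(1/3) = 1/18 each.
If it is behind door 3 (prior 1/9): the host has 3 equally likely choices, so probability 1/3; weight (1/9)·(1/3) = 1/27.
If it is behind door 4 (prior 1/3): the host has 4 equally likely choices, so probability 1/4; weight (1/3)·(1/4) = 1/12.
If it is behind door 5 (prior 2/9): the host opened door 5, so this case is ruled out; weight (2/9)·0 = 0.
The weights sum to 25/108.
So P(the car behind door 4 | the host opened door 5) = (1/12) / (25/108) = 9/25.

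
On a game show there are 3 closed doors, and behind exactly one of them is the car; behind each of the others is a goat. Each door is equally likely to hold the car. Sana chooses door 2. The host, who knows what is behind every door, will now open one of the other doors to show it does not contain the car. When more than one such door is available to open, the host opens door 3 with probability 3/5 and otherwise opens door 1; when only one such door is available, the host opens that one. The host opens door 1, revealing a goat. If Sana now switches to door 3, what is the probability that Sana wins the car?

Consider each possible location of the car in turn.
If it is behind door 1 (prior 1/3): the host opened door 1, so this case is ruled out; weight (1/3)·0 = 0.
If it is behind door 2 (prior 1/3): door 3 is available but not opened, probability 2/5; weight (1/3)·(2/5) = 2/15.
If it is behind door 3 (prior 1/3): only door 1 is available, probability 1; weight (1/3)·1 = 1/3.
The weights sum to 7/15.
So P(the car behind door 3 | the host opened door 1) = (1/3) / (7/15) = 5/7.

5/7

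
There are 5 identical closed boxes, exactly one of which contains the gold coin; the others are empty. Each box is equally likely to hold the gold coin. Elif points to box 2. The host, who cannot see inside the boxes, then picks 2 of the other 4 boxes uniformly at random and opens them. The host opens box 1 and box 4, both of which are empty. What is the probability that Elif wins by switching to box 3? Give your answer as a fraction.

1/3

Condition on the true location of the gold coin.
If it is in either of boxes 1 and 4 (prior 1/5 each): that box was opened and seen not to hold the prize — ruled out; weight (1/5)·0 = 0 each.
If it is in any of boxes 2, 3, and 5 (prior 1/5 each): the host picks exactly this set with probability 1/6 regardless, and none is the prize; weight (1/5)·(1/6) = 1/30 each.
The weights sum to 1/10.
So P(the gold coin in box 3 | the host opened box 1 and box 4) = (1/30) / (1/10) = 1/3.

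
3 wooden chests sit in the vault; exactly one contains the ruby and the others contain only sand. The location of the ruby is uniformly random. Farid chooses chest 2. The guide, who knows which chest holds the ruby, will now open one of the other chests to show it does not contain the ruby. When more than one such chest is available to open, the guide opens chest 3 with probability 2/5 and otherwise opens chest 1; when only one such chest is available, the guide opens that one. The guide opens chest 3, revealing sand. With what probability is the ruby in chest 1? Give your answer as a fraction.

5/7

Apply Bayes' rule, conditioning on where the ruby actually is.
If it is in chest 1 (prior 1/3): only chest 3 is available, probability 1; weight (1/3)·1 = 1/3.
If it is in chest 2 (prior 1/3): chest 3 is available, opened with probability 2/5; weight (1/3)·(2/5) = 2/15.
If it is in chest 3 (prior 1/3): the guide opened chest 3, so this case is ruled out; weight (1/3)·0 = 0.
The weights sum to 7/15.
So P(the ruby in chest 1 | the guide opened chest 3) = (1/3) / (7/15) = 5/7.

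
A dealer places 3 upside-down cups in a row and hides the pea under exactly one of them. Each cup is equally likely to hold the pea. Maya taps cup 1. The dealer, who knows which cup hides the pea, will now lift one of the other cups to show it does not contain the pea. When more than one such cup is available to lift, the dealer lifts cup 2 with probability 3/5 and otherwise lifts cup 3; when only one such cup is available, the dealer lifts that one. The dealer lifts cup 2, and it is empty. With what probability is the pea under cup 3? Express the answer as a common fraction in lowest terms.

Condition on the true location of the pea.
If it is under cup 1 (prior 1/3): cup 2 is available, opened with probability 3/5; weight (1/3)·(3/5) = 1/5.
If it is under cup 2 (prior 1/3): the dealer opened cup 2, so this case is ruled out; weight (1/3)·0 = 0.
If it is under cup 3 (prior 1/3): only cup 2 is available, probability 1; weight (1/3)·1 = 1/3.
The weights sum to 8/15.
So P(the pea under cup 3 | the dealer opened cup 2) = (1/3) / (8/15) = 5/8.

5/8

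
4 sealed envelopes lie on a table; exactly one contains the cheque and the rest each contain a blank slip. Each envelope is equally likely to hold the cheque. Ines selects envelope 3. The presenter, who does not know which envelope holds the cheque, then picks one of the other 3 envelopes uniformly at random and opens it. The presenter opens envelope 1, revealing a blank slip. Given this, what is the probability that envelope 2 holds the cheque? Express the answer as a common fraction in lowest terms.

1/3

Condition on the true location of the cheque.
If it is in envelope 1 (prior 1/4): the presenter opened envelope 1, so this case is ruled out; weight (1/4)·0 = 0.
If it is in any of envelopes 2, 3, and 4 (prior 1/4 each): the presenter picks envelope 1 with probability 1/3 regardless, and it is not the prize; weight (1/4)·(1/3) = 1/12 each.
The weights sum to 1/4.
So P(the cheque in envelope 2 | the presenter opened envelope 1) = (1/12) / (1/4) = 1/3.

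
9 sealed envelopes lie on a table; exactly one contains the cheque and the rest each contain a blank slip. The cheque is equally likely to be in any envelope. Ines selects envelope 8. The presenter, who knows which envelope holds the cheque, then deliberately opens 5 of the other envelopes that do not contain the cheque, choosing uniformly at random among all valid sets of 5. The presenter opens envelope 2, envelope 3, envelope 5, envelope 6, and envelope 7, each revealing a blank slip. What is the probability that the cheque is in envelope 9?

8/27

Apply Bayes' rule, conditioning on where the cheque actually is.
If it is in any of envelopes 1, 4, and 9 (prior 1/9 each): the presenter has 21 equally likely choices, so probability 1/21; weight (1/9)·(1/21) = 1/189 each.
If it is in any of envelopes 2, 3, 5, 6, and 7 (prior 1/9 each): that envelope was opened and seen not to hold the prize — ruled out; weight (1/9)·0 = 0 each.
If it is in envelope 8 (prior 1/9): the presenter has 56 equally likely choices, so probability 1/56; weight (1/9)·(1/56) = 1/504.
The weights sum to 1/56.
So P(the cheque in envelope 9 | the presenter opened envelope 2, envelope 3, envelope 5, envelope 6, and envelope 7) = (1/189) / (1/56) = 8/27.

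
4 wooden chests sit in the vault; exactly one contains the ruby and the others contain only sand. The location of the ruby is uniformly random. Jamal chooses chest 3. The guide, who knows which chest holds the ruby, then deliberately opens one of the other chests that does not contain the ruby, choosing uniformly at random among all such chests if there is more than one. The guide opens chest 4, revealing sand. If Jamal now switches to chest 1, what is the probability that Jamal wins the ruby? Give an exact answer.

Condition on the true location of the ruby.
If it is in either of chests 1 and 2 (prior 1/4 each): the guide has 2 equally likely choices, so probability 1/2; weight (1/4)·(1/2) = 1/8 each.
If it is in chest 3 (prior 1/4): the guide has 3 equally likely choices, so probability 1/3; weight (1/4)·(1/3) = 1/12.
If it is in chest 4 (prior 1/4): the guide opened chest 4, so this case is ruled out; weight (1/4)·0 = 0.
The weights sum to 1/3.
So P(the ruby in chest 1 | the guide opened chest 4) = (1/8) / (1/3) = 3/8.

3/8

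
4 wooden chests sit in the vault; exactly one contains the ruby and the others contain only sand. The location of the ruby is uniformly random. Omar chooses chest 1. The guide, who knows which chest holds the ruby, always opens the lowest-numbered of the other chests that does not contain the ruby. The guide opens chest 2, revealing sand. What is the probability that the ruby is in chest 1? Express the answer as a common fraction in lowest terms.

1/3

Condition on the true location of the ruby.
If it is in any of chests 1, 3, and 4 (prior 1/4 each): chest 2 is the lowest-numbered option available, probability 1; weight (1/4)·1 = 1/4 each.
If it is in chest 2 (prior 1/4): the guide opened chest 2, so this case is ruled out; weight (1/4)·0 = 0.
The weights sum to 3/4.
So P(the ruby in chest 1 | the guide opened chest 2) = (1/4) / (3/4) = 1/3.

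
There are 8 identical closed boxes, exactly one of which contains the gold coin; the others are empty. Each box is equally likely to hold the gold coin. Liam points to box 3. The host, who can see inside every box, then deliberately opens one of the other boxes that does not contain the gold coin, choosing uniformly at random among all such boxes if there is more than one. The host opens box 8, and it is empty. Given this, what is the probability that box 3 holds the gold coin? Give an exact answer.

1/8

Apply Bayes' rule, conditioning on where the gold coin actually is.
If it is in any of boxes 1, 2, 4, 5, 6, and 7 (prior 1/8 each): the host has 6 equally likely choices, so probability 1/6; weight (1/8)·(1/6) = 1/48 each.
If it is in box 3 (prior 1/8): the host has 7 equally likely choices, so probability 1/7; weight (1/8)·(1/7) = 1/56.
If it is in box 8 (prior 1/8): the host opened box 8, so this case is ruled out; weight (1/8)·0 = 0.
The weights sum to 1/7.
So P(the gold coin in box 3 | the host opened box 8) = (1/56) / (1/7) = 1/8.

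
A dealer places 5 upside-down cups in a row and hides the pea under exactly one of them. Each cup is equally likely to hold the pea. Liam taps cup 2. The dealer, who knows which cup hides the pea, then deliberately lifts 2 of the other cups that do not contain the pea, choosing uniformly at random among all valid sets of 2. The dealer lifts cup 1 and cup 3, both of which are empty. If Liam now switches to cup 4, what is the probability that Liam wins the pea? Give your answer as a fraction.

Consider each possible location of the pea in turn.
If it is under either of cups 1 and 3 (prior 1/5 each): that cup was opened and seen not to hold the prize — ruled out; weight (1/5)·0 = 0 each.
If it is under cup 2 (prior 1/5): the dealer has 6 equally likely choices, so probability 1/6; weight (1/5)·(1/6) = 1/30.
If it is under either of cups 4 and 5 (prior 1/5 each): the dealer has 3 equally likely choices, so probability 1/3; weight (1/5)·(1/3) = 1/15 each.
The weights sum to 1/6.
So P(the pea under cup 4 | the dealer opened cup 1 and cup 3) = (1/15) / (1/6) = 2/5.

2/5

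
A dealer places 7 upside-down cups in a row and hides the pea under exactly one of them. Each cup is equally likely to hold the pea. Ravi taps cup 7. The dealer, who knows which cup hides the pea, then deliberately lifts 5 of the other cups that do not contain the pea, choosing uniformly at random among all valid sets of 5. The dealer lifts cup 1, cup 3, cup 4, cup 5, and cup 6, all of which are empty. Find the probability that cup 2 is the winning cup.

6/7

Condition on the true location of the pea.
If it is under any of cups 1, 3, 4, 5, and 6 (prior 1/7 each): that cup was opened and seen not to hold the prize — ruled out; weight (1/7)·0 = 0 each.
If it is under cup 2 (prior 1/7): the dealer has no choice, probability 1; weight (1/7)·1 = 1/7.
If it is under cup 7 (prior 1/7): the dealer has 6 equally likely choices, so probability 1/6; weight (1/7)·(1/6) = 1/42.
The weights sum to 1/6.
So P(the pea under cup 2 | the dealer opened cup 1, cup 3, cup 4, cup 5, and cup 6) = (1/7) / (1/6) = 6/7.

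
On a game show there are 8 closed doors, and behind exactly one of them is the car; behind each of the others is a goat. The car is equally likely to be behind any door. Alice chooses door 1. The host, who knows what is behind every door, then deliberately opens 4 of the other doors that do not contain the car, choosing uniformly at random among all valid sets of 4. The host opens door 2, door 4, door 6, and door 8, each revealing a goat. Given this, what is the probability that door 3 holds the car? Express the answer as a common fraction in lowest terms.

7/24

Apply Bayes' rule, conditioning on where the car actually is.
If it is behind door 1 (prior 1/8): the host has 35 equally likely choices, so probability 1/35; weight (1/8)·(1/35) = 1/280.
If it is behind any of doors 2, 4, 6, and 8 (prior 1/8 each): that door was opened and seen not to hold the prize — ruled out; weight (1/8)·0 = 0 each.
If it is behind any of doors 3, 5, and 7 (prior 1/8 each): the host has 15 equally likely choices, so probability 1/15; weight (1/8)·(1/15) = 1/120 each.
The weights sum to 1/35.
So P(the car behind door 3 | the host opened door 2, door 4, door 6, and door 8) = (1/120) / (1/35) = 7/24.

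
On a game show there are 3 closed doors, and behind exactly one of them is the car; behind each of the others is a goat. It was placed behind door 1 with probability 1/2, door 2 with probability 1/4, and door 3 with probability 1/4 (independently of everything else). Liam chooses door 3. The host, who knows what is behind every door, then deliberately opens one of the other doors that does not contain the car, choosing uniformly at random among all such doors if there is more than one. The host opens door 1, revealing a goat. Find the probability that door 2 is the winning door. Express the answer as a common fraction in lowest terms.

Apply Bayes' rule, conditioning on where the car actually is.
If it is behind door 1 (prior 1/2): the host opened door 1, so this case is ruled out; weight (1/2)·0 = 0.
If it is behind door 2 (prior 1/4): the host has no choice, probability 1; weight (1/4)·1 = 1/4.
If it is behind door 3 (prior 1/4): the host has 2 equally likely choices, so probability 1/2; weight (1/4)·(1/2) = 1/8.
The weights sum to 3/8.
So P(the car behind door 2 | the host opened door 1) = (1/4) / (3/8) = 2/3.

2/3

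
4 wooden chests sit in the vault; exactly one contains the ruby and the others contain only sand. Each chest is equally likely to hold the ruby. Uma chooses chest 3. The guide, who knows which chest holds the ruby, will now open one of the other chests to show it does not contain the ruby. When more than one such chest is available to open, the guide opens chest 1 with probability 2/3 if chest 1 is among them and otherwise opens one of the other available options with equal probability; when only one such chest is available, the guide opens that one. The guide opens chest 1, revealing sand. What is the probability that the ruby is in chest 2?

1/3

Condition on the true location of the ruby.
If it is in chest 1 (prior 1/4): the guide opened chest 1, so this case is ruled out; weight (1/4)·0 = 0.
If it is in any of chests 2, 3, and 4 (prior 1/4 each): chest 1 is available, opened with probability 2/3; weight (1/4)·(2/3) = 1/6 each.
The weights sum to 1/2.
So P(the ruby in chest 2 | the guide opened chest 1) = (1/6) / (1/2) = 1/3.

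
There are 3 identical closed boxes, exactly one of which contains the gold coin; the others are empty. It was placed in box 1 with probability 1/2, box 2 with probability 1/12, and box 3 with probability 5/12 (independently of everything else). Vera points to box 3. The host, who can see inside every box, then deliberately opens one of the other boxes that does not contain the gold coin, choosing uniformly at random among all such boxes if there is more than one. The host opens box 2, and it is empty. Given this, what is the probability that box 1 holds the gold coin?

Condition on the true location of the gold coin.
If it is in box 1 (prior 1/2): the host has no choice, probability 1; weight (1/2)·1 = 1/2.
If it is in box 2 (prior 1/12): the host opened box 2, so this case is ruled out; weight (1/12)·0 = 0.
If it is in box 3 (prior 5/12): the host has 2 equally likely choices, so probability 1/2; weight (5/12)·(1/2) = 5/24.
The weights sum to 17/24.
So P(the gold coin in box 1 | the host opened box 2) = (1/2) / (17/24) = 12/17.

12/17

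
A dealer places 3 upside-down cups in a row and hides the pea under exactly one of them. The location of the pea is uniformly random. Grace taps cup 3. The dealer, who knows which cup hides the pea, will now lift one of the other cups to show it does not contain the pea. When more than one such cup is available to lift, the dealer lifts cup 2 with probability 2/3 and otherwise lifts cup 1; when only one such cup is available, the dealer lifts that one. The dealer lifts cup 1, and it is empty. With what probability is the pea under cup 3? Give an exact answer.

1/4

Consider each possible location of the pea in turn.
If it is under cup 1 (prior 1/3): the dealer opened cup 1, so this case is ruled out; weight (1/3)·0 = 0.
If it is under cup 2 (prior 1/3): only cup 1 is available, probability 1; weight (1/3)·1 = 1/3.
If it is under cup 3 (prior 1/3): cup 2 is available but not opened, probability 1/3; weight (1/3)·(1/3) = 1/9.
The weights sum to 4/9.
So P(the pea under cup 3 | the dealer opened cup 1) = (1/9) / (4/9) = 1/4.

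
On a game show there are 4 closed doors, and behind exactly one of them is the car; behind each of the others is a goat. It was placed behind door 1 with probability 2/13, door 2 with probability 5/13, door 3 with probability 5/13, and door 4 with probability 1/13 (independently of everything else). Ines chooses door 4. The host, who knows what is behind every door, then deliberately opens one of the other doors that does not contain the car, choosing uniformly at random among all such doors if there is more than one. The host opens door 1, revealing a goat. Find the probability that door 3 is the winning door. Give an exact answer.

Condition on the true location of the car.
If it is behind door 1 (prior 2/13): the host opened door 1, so this case is ruled out; weight (2/13)·0 = 0.
If it is behind either of doors 2 and 3 (prior 5/13 each): the host has 2 equally likely choices, so probability 1/2; weight (5/13)·(1/2) = 5/26 each.
If it is behind door 4 (prior 1/13): the host has 3 equally likely choices, so probability 1/3; weight (1/13)·(1/3) = 1/39.
The weights sum to 16/39.
So P(the car behind door 3 | the host opened door 1) = (5/26) / (16/39) = 15/32.

15/32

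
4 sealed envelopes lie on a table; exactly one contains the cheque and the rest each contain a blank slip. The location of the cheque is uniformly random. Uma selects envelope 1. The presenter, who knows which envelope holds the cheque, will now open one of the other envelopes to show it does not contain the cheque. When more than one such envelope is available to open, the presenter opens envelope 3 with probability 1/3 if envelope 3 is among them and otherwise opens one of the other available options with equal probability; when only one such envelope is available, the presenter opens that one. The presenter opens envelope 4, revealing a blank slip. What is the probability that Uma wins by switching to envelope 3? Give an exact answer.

1/3

Consider each possible location of the cheque in turn.
If it is in envelope 1 (prior 1/4): envelope 3 is available but not opened; envelope 4 gets probability (1 − 1/3)/2 = 1/3; weight (1/4)·(1/3) = 1/12.
If it is in envelope 2 (prior 1/4): envelope 3 is available but not opened, probability 2/3; weight (1/4)·(2/3) = 1/6.
If it is in envelope 3 (prior 1/4): envelope 3 holds the prize so is unavailable; the presenter chooses uniformly among the 2 others, probability 1/2; weight (1/4)·(1/2) = 1/8.
If it is in envelope 4 (prior 1/4): the presenter opened envelope 4, so this case is ruled out; weight (1/4)·0 = 0.
The weights sum to 3/8.
So P(the cheque in envelope 3 | the presenter opened envelope 4) = (1/8) / (3/8) = 1/3.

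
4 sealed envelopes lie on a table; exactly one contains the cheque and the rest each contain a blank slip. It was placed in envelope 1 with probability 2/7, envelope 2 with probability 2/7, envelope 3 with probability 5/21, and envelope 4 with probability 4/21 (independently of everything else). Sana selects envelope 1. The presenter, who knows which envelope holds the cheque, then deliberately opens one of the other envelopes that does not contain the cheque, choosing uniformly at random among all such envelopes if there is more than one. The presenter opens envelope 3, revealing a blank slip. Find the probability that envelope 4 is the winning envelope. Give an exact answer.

2/7

Condition on the true location of the cheque.
If it is in envelope 1 (prior 2/7): the presenter has 3 equally likely choices, so probability 1/3; weight (2/7)·(1/3) = 2/21.
If it is in envelope 2 (prior 2/7): the presenter has 2 equally likely choices, so probability 1/2; weight (2/7)·(1/2) = 1/7.
If it is in envelope 3 (prior 5/21): the presenter opened envelope 3, so this case is ruled out; weight (5/21)·0 = 0.
If it is in envelope 4 (prior 4/21): the presenter has 2 equally likely choices, so probability 1/2; weight (4/21)·(1/2) = 2/21.
The weights sum to 1/3.
So P(the cheque in envelope 4 | the presenter opened envelope 3) = (2/21) / (1/3) = 2/7.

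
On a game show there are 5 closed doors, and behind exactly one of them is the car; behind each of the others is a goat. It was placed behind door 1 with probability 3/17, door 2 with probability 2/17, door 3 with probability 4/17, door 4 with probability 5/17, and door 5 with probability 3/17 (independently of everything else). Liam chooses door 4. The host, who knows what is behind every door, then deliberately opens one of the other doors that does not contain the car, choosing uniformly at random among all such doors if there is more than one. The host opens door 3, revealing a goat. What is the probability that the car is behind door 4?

15/47

Condition on the true location of the car.
If it is behind either of doors 1 and 5 (prior 3/17 each): the host has 3 equally likely choices, so probability 1/3; weight (3/17)·(1/3) = 1/17 each.
If it is behind door 2 (prior 2/17): the host has 3 equally likely choices, so probability 1/3; weight (2/17)·(1/3) = 2/51.
If it is behind door 3 (prior 4/17): the host opened door 3, so this case is ruled out; weight (4/17)·0 = 0.
If it is behind door 4 (prior 5/17): the host has 4 equally likely choices, so probability 1/4; weight (5/17)·(1/4) = 5/68.
The weights sum to 47/204.
So P(the car behind door 4 | the host opened door 3) = (5/68) / (47/204) = 15/47.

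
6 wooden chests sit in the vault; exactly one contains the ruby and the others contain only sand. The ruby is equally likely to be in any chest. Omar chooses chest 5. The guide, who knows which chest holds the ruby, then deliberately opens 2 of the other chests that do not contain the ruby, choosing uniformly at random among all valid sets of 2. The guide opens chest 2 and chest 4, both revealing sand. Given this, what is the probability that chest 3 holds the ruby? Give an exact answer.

Condition on the true location of the ruby.
If it is in any of chests 1, 3, and 6 (prior 1/6 each): the guide has 6 equally likely choices, so probability 1/6; weight (1/6)·(1/6) = 1/36 each.
If it is in either of chests 2 and 4 (prior 1/6 each): that chest was opened and seen not to hold the prize — ruled out; weight (1/6)·0 = 0 each.
If it is in chest 5 (prior 1/6): the guide has 10 equally likely choices, so probability 1/10; weight (1/6)·(1/10) = 1/60.
The weights sum to 1/10.
So P(the ruby in chest 3 | the guide opened chest 2 and chest 4) = (1/36) / (1/10) = 5/18.

5/18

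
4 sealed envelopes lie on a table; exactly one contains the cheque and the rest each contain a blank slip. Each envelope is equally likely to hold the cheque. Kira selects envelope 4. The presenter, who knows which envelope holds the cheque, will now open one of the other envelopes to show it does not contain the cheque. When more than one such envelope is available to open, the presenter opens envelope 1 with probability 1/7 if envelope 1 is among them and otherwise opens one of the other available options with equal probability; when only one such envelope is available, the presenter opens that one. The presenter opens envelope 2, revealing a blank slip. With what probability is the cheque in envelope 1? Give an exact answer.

7/25

Consider each possible location of the cheque in turn.
If it is in envelope 1 (prior 1/4): envelope 1 holds the prize so is unavailable; the presenter chooses uniformly among the 2 others, probability 1/2; weight (1/4)·(1/2) = 1/8.
If it is in envelope 2 (prior 1/4): the presenter opened envelope 2, so this case is ruled out; weight (1/4)·0 = 0.
If it is in envelope 3 (prior 1/4): envelope 1 is available but not opened, probability 6/7; weight (1/4)·(6/7) = 3/14.
If it is in envelope 4 (prior 1/4): envelope 1 is available but not opened; envelope 2 gets probability (1 − 1/7)/2 = 3/7; weight (1/4)·(3/7) = 3/28.
The weights sum to 25/56.
So P(the cheque in envelope 1 | the presenter opened envelope 2) = (1/8) / (25/56) = 7/25.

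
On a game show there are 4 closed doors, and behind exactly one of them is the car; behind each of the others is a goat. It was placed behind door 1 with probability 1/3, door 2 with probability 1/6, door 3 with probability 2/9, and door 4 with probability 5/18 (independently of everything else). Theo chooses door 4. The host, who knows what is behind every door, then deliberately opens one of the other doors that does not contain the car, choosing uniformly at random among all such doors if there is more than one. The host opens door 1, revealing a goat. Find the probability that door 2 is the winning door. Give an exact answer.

Consider each possible location of the car in turn.
If it is behind door 1 (prior 1/3): the host opened door 1, so this case is ruled out; weight (1/3)·0 = 0.
If it is behind door 2 (prior 1/6): the host has 2 equally likely choices, so probability 1/2; weight (1/6)·(1/2) = 1/12.
If it is behind door 3 (prior 2/9): the host has 2 equally likely choices, so probability 1/2; weight (2/9)·(1/2) = 1/9.
If it is behind door 4 (prior 5/18): the host has 3 equally likely choices, so probability 1/3; weight (5/18)·(1/3) = 5/54.
The weights sum to 31/108.
So P(the car behind door 2 | the host opened door 1) = (1/12) / (31/108) = 9/31.

9/31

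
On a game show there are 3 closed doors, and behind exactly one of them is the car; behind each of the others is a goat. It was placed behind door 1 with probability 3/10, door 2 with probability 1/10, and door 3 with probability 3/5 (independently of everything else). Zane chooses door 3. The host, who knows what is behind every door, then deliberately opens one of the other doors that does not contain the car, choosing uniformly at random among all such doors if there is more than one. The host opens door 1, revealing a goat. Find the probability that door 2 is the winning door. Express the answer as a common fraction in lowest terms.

1/4

Consider each possible location of the car in turn.
If it is behind door 1 (prior 3/10): the host opened door 1, so this case is ruled out; weight (3/10)·0 = 0.
If it is behind door 2 (prior 1/10): the host has no choice, probability 1; weight (1/10)·1 = 1/10.
If it is behind door 3 (prior 3/5): the host has 2 equally likely choices, so probability 1/2; weight (3/5)·(1/2) = 3/10.
The weights sum to 2/5.
So P(the car behind door 2 | the host opened door 1) = (1/10) / (2/5) = 1/4.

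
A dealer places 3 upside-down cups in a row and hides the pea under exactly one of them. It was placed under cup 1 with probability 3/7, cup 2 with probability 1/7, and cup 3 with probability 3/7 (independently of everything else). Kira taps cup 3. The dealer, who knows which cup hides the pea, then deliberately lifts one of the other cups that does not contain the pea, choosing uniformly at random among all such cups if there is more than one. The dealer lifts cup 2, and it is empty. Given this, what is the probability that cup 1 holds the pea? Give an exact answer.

Condition on the true location of the pea.
If it is under cup 1 (prior 3/7): the dealer has no choice, probability 1; weight (3/7)·1 = 3/7.
If it is under cup 2 (prior 1/7): the dealer opened cup 2, so this case is ruled out; weight (1/7)·0 = 0.
If it is under cup 3 (prior 3/7): the dealer has 2 equally likely choices, so probability 1/2; weight (3/7)·(1/2) = 3/14.
The weights sum to 9/14.
So P(the pea under cup 1 | the dealer opened cup 2) = (3/7) / (9/14) = 2/3.

2/3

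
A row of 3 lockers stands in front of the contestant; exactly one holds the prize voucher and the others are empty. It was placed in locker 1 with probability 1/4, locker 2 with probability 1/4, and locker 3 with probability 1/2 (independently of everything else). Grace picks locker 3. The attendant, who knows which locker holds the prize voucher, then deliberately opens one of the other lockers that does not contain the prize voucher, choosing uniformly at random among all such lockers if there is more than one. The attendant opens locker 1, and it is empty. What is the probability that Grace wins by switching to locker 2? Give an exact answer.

Apply Bayes' rule, conditioning on where the prize voucher actually is.
If it is in locker 1 (prior 1/4): the attendant opened locker 1, so this case is ruled out; weight (1/4)·0 = 0.
If it is in locker 2 (prior 1/4): the attendant has no choice, probability 1; weight (1/4)·1 = 1/4.
If it is in locker 3 (prior 1/2): the attendant has 2 equally likely choices, so probability 1/2; weight (1/2)·(1/2) = 1/4.
The weights sum to 1/2.
So P(the prize voucher in locker 2 | the attendant opened locker 1) = (1/4) / (1/2) = 1/2.

1/2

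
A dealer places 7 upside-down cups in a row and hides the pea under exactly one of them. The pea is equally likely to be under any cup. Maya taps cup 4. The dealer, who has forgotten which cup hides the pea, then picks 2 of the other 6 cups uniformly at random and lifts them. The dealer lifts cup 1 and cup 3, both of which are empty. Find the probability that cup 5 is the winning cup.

1/5

Because the dealer chose which cups to lift without knowing where the pea is, the choice is independent of the prize location. Learning that none of the 2 opened cups holds the pea simply rules out those 2 locations and leaves the remaining 5 cups still equally likely by symmetry.
So P(the pea under cup 5) = 1/5.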